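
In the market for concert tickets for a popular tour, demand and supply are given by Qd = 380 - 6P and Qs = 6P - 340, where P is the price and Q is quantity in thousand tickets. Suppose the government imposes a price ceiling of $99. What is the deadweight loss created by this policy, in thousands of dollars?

0

Without the control the market clears where 380 - 6P = 6P - 340, i.e. P* = 60 and Q* = 20.
The ceiling of 99 is above the equilibrium price 60, so it is not binding; the market clears at P* = 60, Q* = 20.
Since the control does not bind, no trades are prevented and deadweight loss is zero.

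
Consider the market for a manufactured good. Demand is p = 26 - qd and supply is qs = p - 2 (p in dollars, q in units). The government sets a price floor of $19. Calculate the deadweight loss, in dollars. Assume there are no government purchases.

25

Rearranging demand gives qd = 26 - p. Without the control the market clears where 26 - p = p - 2, i.e. p* = 14 and q* = 12.
The floor of 19 is above the equilibrium price 14, so it binds.
At p = 19: qd = 26 - 19 = 7 and qs = 19 - 2 = 17.
Quantity traded falls to 7. At q = 7 the demand price is 26 - 7 = 19 and the supply price is 2 + 7 = 9.
Deadweight loss = ½ · (19 - 9) · (12 - 7) = ½ · 10 · 5 = 25.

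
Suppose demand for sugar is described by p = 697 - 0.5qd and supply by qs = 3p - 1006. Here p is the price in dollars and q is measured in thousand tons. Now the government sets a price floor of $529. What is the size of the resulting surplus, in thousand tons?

245

Rearranging demand gives qd = 1394 - 2p. Setting quantity demanded equal to quantity supplied, 1394 - 2p = 3p - 1006, gives p* = 480 and q* = 434.
The floor of 529 is above the equilibrium price 480, so it binds.
At p = 529: qd = 1394 - 2·529 = 336 and qs = 3·529 - 1006 = 581.
Surplus = qs - qd = 581 - 336 = 245.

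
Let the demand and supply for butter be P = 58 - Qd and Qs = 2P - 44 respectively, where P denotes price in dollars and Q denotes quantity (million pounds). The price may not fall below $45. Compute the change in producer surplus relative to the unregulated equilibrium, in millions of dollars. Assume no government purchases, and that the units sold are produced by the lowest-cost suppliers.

112.75

Rearranging demand gives Qd = 58 - P. In a free market, 58 - P = 2P - 44 gives the equilibrium P* = 34, Q* = 24.
Since 45 > 34, the floor is binding.
At P = 45: Qd = 58 - 45 = 13 and Qs = 2·45 - 44 = 46.
Producer surplus without the control is ½ · (34 - 22) · 24 = 144.
With the floor, 13 units are sold at 45. The supply price at Q = 13 is 28.5, so PS = ½ · [(45 - 22) + (45 - 28.5)] · 13 = 256.75.
Change in producer surplus = 256.75 - 144 = 112.75.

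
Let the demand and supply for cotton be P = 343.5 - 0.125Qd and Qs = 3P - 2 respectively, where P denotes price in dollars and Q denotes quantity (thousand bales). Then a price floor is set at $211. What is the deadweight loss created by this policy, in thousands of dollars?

Rearranging demand gives Qd = 2748 - 8P. In a free market, 2748 - 8P = 3P - 2 gives the equilibrium P* = 250, Q* = 748.
The floor of 211 is below the equilibrium price 250, so it is not binding; the market clears at P* = 250, Q* = 748.
Since the control does not bind, no trades are prevented and deadweight loss is zero.

0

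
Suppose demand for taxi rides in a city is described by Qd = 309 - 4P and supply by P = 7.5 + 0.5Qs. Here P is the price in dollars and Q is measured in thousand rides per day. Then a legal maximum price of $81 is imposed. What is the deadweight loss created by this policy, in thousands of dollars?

Rearranging supply gives Qs = 2P - 15. Equilibrium: 309 - 4P = 2P - 15, so 324 = 6P and P* = 54, Q* = 93.
The ceiling of 81 is above the equilibrium price 54, so it is not binding; the market clears at P* = 54, Q* = 93.
Since the control does not bind, no trades are prevented and deadweight loss is zero.

0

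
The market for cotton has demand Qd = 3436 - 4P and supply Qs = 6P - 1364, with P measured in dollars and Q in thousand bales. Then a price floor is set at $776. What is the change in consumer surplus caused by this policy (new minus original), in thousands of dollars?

Setting quantity demanded equal to quantity supplied, 3436 - 4P = 6P - 1364, gives P* = 480 and Q* = 1516.
Since 776 > 480, the floor is binding.
At P = 776: Qd = 3436 - 4·776 = 332 and Qs = 6·776 - 1364 = 3292.
Consumer surplus without the control is ½ · (859 - 480) · 1516 = 287282.
With the floor, consumers buy 332 units at 776, so CS = ½ · (859 - 776) · 332 = 13778.
Change in consumer surplus = 13778 - 287282 = -273504.

-273504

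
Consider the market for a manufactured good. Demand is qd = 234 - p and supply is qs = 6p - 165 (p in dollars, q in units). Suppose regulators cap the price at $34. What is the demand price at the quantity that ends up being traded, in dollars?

195

Without the control the market clears where 234 - p = 6p - 165, i.e. p* = 57 and q* = 177.
Since 34 < 57, the ceiling is binding.
At p = 34: qd = 234 - 34 = 200 and qs = 6·34 - 165 = 39.
Only 39 units reach the market. On the demand curve, the marginal buyer's willingness to pay at q = 39 is (234 - 39) = 195.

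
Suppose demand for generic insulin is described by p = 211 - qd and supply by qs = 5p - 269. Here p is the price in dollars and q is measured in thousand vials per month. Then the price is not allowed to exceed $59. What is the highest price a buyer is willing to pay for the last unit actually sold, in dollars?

185

Rearranging demand gives qd = 211 - p. In a free market, 211 - p = 5p - 269 gives the equilibrium p* = 80, q* = 131.
Because the ceiling (59) lies below the market-clearing price, it is binding.
At p = 59: qd = 211 - 59 = 152 and qs = 5·59 - 269 = 26.
Only 26 units reach the market. On the demand curve, the marginal buyer's willingness to pay at q = 26 is (211 - 26) = 185.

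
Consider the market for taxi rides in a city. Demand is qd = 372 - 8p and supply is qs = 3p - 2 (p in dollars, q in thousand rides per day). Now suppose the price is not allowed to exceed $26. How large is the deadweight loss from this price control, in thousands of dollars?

132

Equilibrium: 372 - 8p = 3p - 2, so 374 = 11p and p* = 34, q* = 100.
Because the ceiling (26) lies below the market-clearing price, it is binding.
At p = 26: qd = 372 - 8·26 = 164 and qs = 3·26 - 2 = 76.
Quantity traded falls to 76. At q = 76 the demand price is (372 - 76)/8 = 37 and the supply price is (2 + 76)/3 = 26.
Deadweight loss = ½ · (37 - 26) · (100 - 76) = ½ · 11 · 24 = 132.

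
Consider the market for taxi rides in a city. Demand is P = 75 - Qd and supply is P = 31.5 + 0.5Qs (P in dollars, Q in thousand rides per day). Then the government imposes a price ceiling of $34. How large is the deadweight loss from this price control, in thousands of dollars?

432

Rearranging demand gives Qd = 75 - P; rearranging supply gives Qs = 2P - 63. In a free market, 75 - P = 2P - 63 gives the equilibrium P* = 46, Q* = 29.
The ceiling of 34 is below the equilibrium price 46, so it binds.
At P = 34: Qd = 75 - 34 = 41 and Qs = 2·34 - 63 = 5.
Quantity traded falls to 5. At Q = 5 the demand price is 75 - 5 = 70 and the supply price is (63 + 5)/2 = 34.
Deadweight loss = ½ · (70 - 34) · (29 - 5) = ½ · 36 · 24 = 432.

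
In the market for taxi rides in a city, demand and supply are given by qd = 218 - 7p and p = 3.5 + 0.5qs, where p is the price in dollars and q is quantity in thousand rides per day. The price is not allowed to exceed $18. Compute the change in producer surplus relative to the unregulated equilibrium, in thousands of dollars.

Rearranging supply gives qs = 2p - 7. Without the control the market clears where 218 - 7p = 2p - 7, i.e. p* = 25 and q* = 43.
Since 18 < 25, the ceiling is binding.
At p = 18: qd = 218 - 7·18 = 92 and qs = 2·18 - 7 = 29.
Producer surplus without the control is ½ · (25 - 3.5) · 43 = 462.25.
With the ceiling, producers sell 29 units at 18, so PS = ½ · (18 - 3.5) · 29 = 210.25.
Change in producer surplus = 210.25 - 462.25 = -252.

-252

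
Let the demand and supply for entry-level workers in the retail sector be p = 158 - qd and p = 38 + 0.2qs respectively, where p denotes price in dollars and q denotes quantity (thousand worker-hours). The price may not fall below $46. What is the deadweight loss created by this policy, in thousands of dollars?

Rearranging demand gives qd = 158 - p; rearranging supply gives qs = 5p - 190. Setting quantity demanded equal to quantity supplied, 158 - p = 5p - 190, gives p* = 58 and q* = 100.
The floor of 46 is below the equilibrium price 58, so it is not binding; the market clears at p* = 58, q* = 100.
Since the control does not bind, no trades are prevented and deadweight loss is zero.

0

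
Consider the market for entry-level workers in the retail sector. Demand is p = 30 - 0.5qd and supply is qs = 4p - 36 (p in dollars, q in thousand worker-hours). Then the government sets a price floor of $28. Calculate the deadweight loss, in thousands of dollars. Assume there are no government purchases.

Rearranging demand gives qd = 60 - 2p. Setting quantity demanded equal to quantity supplied, 60 - 2p = 4p - 36, gives p* = 16 and q* = 28.
Because the floor (28) lies above the market-clearing price, it is binding.
At p = 28: qd = 60 - 2·28 = 4 and qs = 4·28 - 36 = 76.
Quantity traded falls to 4. At q = 4 the demand price is (60 - 4)/2 = 28 and the supply price is (36 + 4)/4 = 10.
Deadweight loss = ½ · (28 - 10) · (28 - 4) = ½ · 18 · 24 = 216.

216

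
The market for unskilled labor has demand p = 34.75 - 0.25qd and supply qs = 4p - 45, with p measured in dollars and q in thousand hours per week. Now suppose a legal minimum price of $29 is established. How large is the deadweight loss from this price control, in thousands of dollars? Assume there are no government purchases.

Rearranging demand gives qd = 139 - 4p. Equilibrium: 139 - 4p = 4p - 45, so 184 = 8p and p* = 23, q* = 47.
Since 29 > 23, the floor is binding.
At p = 29: qd = 139 - 4·29 = 23 and qs = 4·29 - 45 = 71.
Quantity traded falls to 23. At q = 23 the demand price is (139 - 23)/4 = 29 and the supply price is (45 + 23)/4 = 17.
Deadweight loss = ½ · (29 - 17) · (47 - 23) = ½ · 12 · 24 = 144.

144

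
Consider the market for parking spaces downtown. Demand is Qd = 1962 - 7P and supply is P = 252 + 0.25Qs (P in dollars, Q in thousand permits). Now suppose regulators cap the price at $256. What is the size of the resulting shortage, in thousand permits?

154

Rearranging supply gives Qs = 4P - 1008. Equilibrium: 1962 - 7P = 4P - 1008, so 2970 = 11P and P* = 270, Q* = 72.
Because the ceiling (256) lies below the market-clearing price, it is binding.
At P = 256: Qd = 1962 - 7·256 = 170 and Qs = 4·256 - 1008 = 16.
Shortage = Qd - Qs = 170 - 16 = 154.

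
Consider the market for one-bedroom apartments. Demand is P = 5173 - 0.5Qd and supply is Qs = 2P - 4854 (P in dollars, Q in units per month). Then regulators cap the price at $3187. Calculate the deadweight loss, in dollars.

Rearranging demand gives Qd = 10346 - 2P. Equilibrium: 10346 - 2P = 2P - 4854, so 15200 = 4P and P* = 3800, Q* = 2746.
Because the ceiling (3187) lies below the market-clearing price, it is binding.
At P = 3187: Qd = 10346 - 2·3187 = 3972 and Qs = 2·3187 - 4854 = 1520.
Quantity traded falls to 1520. At Q = 1520 the demand price is (10346 - 1520)/2 = 4413 and the supply price is (4854 + 1520)/2 = 3187.
Deadweight loss = ½ · (4413 - 3187) · (2746 - 1520) = ½ · 1226 · 1226 = 751538.

751538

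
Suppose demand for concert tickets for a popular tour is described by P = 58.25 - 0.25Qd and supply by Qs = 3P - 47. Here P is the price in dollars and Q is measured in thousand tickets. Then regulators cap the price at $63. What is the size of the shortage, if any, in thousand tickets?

Rearranging demand gives Qd = 233 - 4P. In a free market, 233 - 4P = 3P - 47 gives the equilibrium P* = 40, Q* = 73.
The ceiling of 63 is above the equilibrium price 40, so it is not binding; the market clears at P* = 40, Q* = 73.
Since the control does not bind, there is no shortage.

0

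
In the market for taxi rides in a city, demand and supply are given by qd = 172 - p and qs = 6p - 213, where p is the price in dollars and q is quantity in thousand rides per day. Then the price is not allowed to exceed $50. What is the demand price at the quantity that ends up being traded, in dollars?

85

In a free market, 172 - p = 6p - 213 gives the equilibrium p* = 55, q* = 117.
The ceiling of 50 is below the equilibrium price 55, so it binds.
At p = 50: qd = 172 - 50 = 122 and qs = 6·50 - 213 = 87.
Only 87 units reach the market. On the demand curve, the marginal buyer's willingness to pay at q = 87 is (172 - 87) = 85.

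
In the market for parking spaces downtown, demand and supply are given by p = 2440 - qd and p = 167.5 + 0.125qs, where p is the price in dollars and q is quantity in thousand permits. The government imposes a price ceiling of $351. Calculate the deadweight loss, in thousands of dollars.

171396

Rearranging demand gives qd = 2440 - p; rearranging supply gives qs = 8p - 1340. Equilibrium: 2440 - p = 8p - 1340, so 3780 = 9p and p* = 420, q* = 2020.
Because the ceiling (351) lies below the market-clearing price, it is binding.
At p = 351: qd = 2440 - 351 = 2089 and qs = 8·351 - 1340 = 1468.
Quantity traded falls to 1468. At q = 1468 the demand price is 2440 - 1468 = 972 and the supply price is (1340 + 1468)/8 = 351.
Deadweight loss = ½ · (972 - 351) · (2020 - 1468) = ½ · 621 · 552 = 171396.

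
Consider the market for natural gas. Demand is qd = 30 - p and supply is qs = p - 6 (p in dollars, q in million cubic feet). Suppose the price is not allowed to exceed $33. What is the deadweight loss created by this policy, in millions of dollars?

In a free market, 30 - p = p - 6 gives the equilibrium p* = 18, q* = 12.
Since 33 is above p* = 18, the ceiling does not bind and the free-market outcome prevails.
Since the control does not bind, no trades are prevented and deadweight loss is zero.

0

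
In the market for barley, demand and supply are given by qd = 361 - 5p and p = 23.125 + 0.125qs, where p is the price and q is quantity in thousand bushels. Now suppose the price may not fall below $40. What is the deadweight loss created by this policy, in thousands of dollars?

Rearranging supply gives qs = 8p - 185. Equilibrium: 361 - 5p = 8p - 185, so 546 = 13p and p* = 42, q* = 151.
The floor of 40 is below the equilibrium price 42, so it is not binding; the market clears at p* = 42, q* = 151.
Since the control does not bind, no trades are prevented and deadweight loss is zero.

0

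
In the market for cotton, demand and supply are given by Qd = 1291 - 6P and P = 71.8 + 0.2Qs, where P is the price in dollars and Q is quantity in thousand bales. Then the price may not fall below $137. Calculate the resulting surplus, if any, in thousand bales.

0

Rearranging supply gives Qs = 5P - 359. In a free market, 1291 - 6P = 5P - 359 gives the equilibrium P* = 150, Q* = 391.
The floor of 137 is below the equilibrium price 150, so it is not binding; the market clears at P* = 150, Q* = 391.
Since the control does not bind, there is no surplus.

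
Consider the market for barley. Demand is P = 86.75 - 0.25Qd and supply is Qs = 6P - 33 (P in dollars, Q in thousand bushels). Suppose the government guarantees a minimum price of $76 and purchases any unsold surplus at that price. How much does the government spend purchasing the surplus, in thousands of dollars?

Rearranging demand gives Qd = 347 - 4P. Setting quantity demanded equal to quantity supplied, 347 - 4P = 6P - 33, gives P* = 38 and Q* = 195.
The floor of 76 is above the equilibrium price 38, so it binds.
At P = 76: Qd = 347 - 4·76 = 43 and Qs = 6·76 - 33 = 423.
Surplus = Qs - Qd = 380.
Government expenditure = surplus × support price = 380 × 76 = 28880.

28880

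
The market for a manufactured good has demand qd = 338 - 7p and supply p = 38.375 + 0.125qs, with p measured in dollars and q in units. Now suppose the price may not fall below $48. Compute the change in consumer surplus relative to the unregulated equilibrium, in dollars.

-97.5

Rearranging supply gives qs = 8p - 307. Without the control the market clears where 338 - 7p = 8p - 307, i.e. p* = 43 and q* = 37.
Because the floor (48) lies above the market-clearing price, it is binding.
At p = 48: qd = 338 - 7·48 = 2 and qs = 8·48 - 307 = 77.
Consumer surplus without the control is ½ · (338/7 - 43) · 37 = 1369/14.
With the floor, consumers buy 2 units at 48, so CS = ½ · (338/7 - 48) · 2 = 2/7.
Change in consumer surplus = 2/7 - 1369/14 = -97.5.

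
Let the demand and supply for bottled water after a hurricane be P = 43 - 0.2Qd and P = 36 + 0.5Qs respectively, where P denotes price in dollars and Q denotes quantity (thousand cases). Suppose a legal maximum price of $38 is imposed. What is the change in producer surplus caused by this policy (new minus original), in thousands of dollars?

Rearranging demand gives Qd = 215 - 5P; rearranging supply gives Qs = 2P - 72. Equilibrium: 215 - 5P = 2P - 72, so 287 = 7P and P* = 41, Q* = 10.
Since 38 < 41, the ceiling is binding.
At P = 38: Qd = 215 - 5·38 = 25 and Qs = 2·38 - 72 = 4.
Producer surplus without the control is ½ · (41 - 36) · 10 = 25.
With the ceiling, producers sell 4 units at 38, so PS = ½ · (38 - 36) · 4 = 4.
Change in producer surplus = 4 - 25 = -21.

-21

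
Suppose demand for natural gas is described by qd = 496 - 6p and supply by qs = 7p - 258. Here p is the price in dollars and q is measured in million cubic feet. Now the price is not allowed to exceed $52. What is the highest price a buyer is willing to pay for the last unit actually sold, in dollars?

65

In a free market, 496 - 6p = 7p - 258 gives the equilibrium p* = 58, q* = 148.
The ceiling of 52 is below the equilibrium price 58, so it binds.
At p = 52: qd = 496 - 6·52 = 184 and qs = 7·52 - 258 = 106.
Only 106 units reach the market. On the demand curve, the marginal buyer's willingness to pay at q = 106 is (496 - 106)/6 = 65.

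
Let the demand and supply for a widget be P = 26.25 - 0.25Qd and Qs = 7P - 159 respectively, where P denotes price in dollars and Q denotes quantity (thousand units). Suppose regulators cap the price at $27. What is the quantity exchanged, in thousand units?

Rearranging demand gives Qd = 105 - 4P. Setting quantity demanded equal to quantity supplied, 105 - 4P = 7P - 159, gives P* = 24 and Q* = 9.
Since 27 is above P* = 24, the ceiling does not bind and the free-market outcome prevails.

9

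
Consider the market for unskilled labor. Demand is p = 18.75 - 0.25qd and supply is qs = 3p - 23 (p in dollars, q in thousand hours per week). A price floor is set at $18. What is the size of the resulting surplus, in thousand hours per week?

Rearranging demand gives qd = 75 - 4p. Equilibrium: 75 - 4p = 3p - 23, so 98 = 7p and p* = 14, q* = 19.
The floor of 18 is above the equilibrium price 14, so it binds.
At p = 18: qd = 75 - 4·18 = 3 and qs = 3·18 - 23 = 31.
Surplus = qs - qd = 31 - 3 = 28.

28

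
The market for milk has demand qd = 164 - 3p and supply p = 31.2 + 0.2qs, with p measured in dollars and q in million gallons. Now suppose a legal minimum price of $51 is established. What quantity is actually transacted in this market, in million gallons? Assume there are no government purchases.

Rearranging supply gives qs = 5p - 156. In a free market, 164 - 3p = 5p - 156 gives the equilibrium p* = 40, q* = 44.
Since 51 > 40, the floor is binding.
At p = 51: qd = 164 - 3·51 = 11 and qs = 5·51 - 156 = 99.
The quantity actually transacted is the short side, demand: 11.

11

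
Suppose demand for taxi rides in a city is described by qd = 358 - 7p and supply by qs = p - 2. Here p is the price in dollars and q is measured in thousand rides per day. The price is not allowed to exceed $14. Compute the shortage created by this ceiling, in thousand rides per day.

248

Setting quantity demanded equal to quantity supplied, 358 - 7p = p - 2, gives p* = 45 and q* = 43.
The ceiling of 14 is below the equilibrium price 45, so it binds.
At p = 14: qd = 358 - 7·14 = 260 and qs = 14 - 2 = 12.
Shortage = qd - qs = 260 - 12 = 248.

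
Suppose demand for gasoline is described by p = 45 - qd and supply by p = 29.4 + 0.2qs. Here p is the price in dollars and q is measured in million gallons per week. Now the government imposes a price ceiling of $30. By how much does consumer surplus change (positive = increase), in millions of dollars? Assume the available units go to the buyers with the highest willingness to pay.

Rearranging demand gives qd = 45 - p; rearranging supply gives qs = 5p - 147. Equilibrium: 45 - p = 5p - 147, so 192 = 6p and p* = 32, q* = 13.
Because the ceiling (30) lies below the market-clearing price, it is binding.
At p = 30: qd = 45 - 30 = 15 and qs = 5·30 - 147 = 3.
Consumer surplus without the control is ½ · (45 - 32) · 13 = 84.5.
With the ceiling, 3 units are sold at 30 (assume they go to the highest-value buyers). The demand price at q = 3 is 42, so CS = ½ · [(45 - 30) + (42 - 30)] · 3 = 40.5.
Change in consumer surplus = 40.5 - 84.5 = -44.

-44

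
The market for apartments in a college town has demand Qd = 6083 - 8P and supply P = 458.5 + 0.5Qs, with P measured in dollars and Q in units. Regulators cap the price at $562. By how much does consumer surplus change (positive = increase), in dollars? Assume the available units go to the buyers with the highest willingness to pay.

Rearranging supply gives Qs = 2P - 917. Without the control the market clears where 6083 - 8P = 2P - 917, i.e. P* = 700 and Q* = 483.
Since 562 < 700, the ceiling is binding.
At P = 562: Qd = 6083 - 8·562 = 1587 and Qs = 2·562 - 917 = 207.
Consumer surplus without the control is ½ · (760.375 - 700) · 483 = 14580.5625.
With the ceiling, 207 units are sold at 562 (assume they go to the highest-value buyers). The demand price at Q = 207 is 734.5, so CS = ½ · [(760.375 - 562) + (734.5 - 562)] · 207 = 38385.5625.
Change in consumer surplus = 38385.5625 - 14580.5625 = 23805.

23805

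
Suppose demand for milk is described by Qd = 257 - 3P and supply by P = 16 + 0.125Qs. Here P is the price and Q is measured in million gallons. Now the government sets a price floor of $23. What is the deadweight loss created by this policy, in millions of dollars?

0

Rearranging supply gives Qs = 8P - 128. Without the control the market clears where 257 - 3P = 8P - 128, i.e. P* = 35 and Q* = 152.
The floor of 23 is below the equilibrium price 35, so it is not binding; the market clears at P* = 35, Q* = 152.
Since the control does not bind, no trades are prevented and deadweight loss is zero.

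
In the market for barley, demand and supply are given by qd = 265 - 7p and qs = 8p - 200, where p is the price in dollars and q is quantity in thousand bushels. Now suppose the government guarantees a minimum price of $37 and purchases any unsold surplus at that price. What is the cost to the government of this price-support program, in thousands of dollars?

3330

In a free market, 265 - 7p = 8p - 200 gives the equilibrium p* = 31, q* = 48.
Since 37 > 31, the floor is binding.
At p = 37: qd = 265 - 7·37 = 6 and qs = 8·37 - 200 = 96.
Surplus = qs - qd = 90.
Government expenditure = surplus × support price = 90 × 37 = 3330.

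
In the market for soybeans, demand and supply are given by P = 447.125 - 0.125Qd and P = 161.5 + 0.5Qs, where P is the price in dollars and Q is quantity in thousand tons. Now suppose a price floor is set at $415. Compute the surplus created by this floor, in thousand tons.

Rearranging demand gives Qd = 3577 - 8P; rearranging supply gives Qs = 2P - 323. Without the control the market clears where 3577 - 8P = 2P - 323, i.e. P* = 390 and Q* = 457.
Since 415 > 390, the floor is binding.
At P = 415: Qd = 3577 - 8·415 = 257 and Qs = 2·415 - 323 = 507.
Surplus = Qs - Qd = 507 - 257 = 250.

250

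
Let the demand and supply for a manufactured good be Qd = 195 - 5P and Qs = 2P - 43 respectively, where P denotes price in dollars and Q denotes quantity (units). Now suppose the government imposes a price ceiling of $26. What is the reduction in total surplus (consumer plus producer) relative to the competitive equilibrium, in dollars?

89.6

Equilibrium: 195 - 5P = 2P - 43, so 238 = 7P and P* = 34, Q* = 25.
The ceiling of 26 is below the equilibrium price 34, so it binds.
At P = 26: Qd = 195 - 5·26 = 65 and Qs = 2·26 - 43 = 9.
Quantity traded falls to 9. At Q = 9 the demand price is (195 - 9)/5 = 37.2 and the supply price is (43 + 9)/2 = 26.
Deadweight loss = ½ · (37.2 - 26) · (25 - 9) = ½ · 11.2 · 16 = 89.6.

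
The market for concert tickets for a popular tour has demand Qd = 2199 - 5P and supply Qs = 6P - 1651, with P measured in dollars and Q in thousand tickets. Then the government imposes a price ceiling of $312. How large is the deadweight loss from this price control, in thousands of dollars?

9530.4

In a free market, 2199 - 5P = 6P - 1651 gives the equilibrium P* = 350, Q* = 449.
Because the ceiling (312) lies below the market-clearing price, it is binding.
At P = 312: Qd = 2199 - 5·312 = 639 and Qs = 6·312 - 1651 = 221.
Quantity traded falls to 221. At Q = 221 the demand price is (2199 - 221)/5 = 395.6 and the supply price is (1651 + 221)/6 = 312.
Deadweight loss = ½ · (395.6 - 312) · (449 - 221) = ½ · 83.6 · 228 = 9530.4.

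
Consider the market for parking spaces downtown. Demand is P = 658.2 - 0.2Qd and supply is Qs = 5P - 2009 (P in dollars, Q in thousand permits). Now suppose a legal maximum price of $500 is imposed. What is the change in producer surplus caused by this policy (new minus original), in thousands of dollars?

-16980

Rearranging demand gives Qd = 3291 - 5P. Setting quantity demanded equal to quantity supplied, 3291 - 5P = 5P - 2009, gives P* = 530 and Q* = 641.
Because the ceiling (500) lies below the market-clearing price, it is binding.
At P = 500: Qd = 3291 - 5·500 = 791 and Qs = 5·500 - 2009 = 491.
Producer surplus without the control is ½ · (530 - 401.8) · 641 = 41088.1.
With the ceiling, producers sell 491 units at 500, so PS = ½ · (500 - 401.8) · 491 = 24108.1.
Change in producer surplus = 24108.1 - 41088.1 = -16980.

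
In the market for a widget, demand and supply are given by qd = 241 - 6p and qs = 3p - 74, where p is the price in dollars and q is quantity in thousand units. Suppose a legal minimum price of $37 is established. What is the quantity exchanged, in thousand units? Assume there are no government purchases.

Without the control the market clears where 241 - 6p = 3p - 74, i.e. p* = 35 and q* = 31.
Because the floor (37) lies above the market-clearing price, it is binding.
At p = 37: qd = 241 - 6·37 = 19 and qs = 3·37 - 74 = 37.
The quantity actually transacted is the short side, demand: 19.

19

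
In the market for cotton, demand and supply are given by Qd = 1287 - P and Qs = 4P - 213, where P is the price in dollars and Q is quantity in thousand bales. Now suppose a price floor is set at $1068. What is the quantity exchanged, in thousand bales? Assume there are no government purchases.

219

In a free market, 1287 - P = 4P - 213 gives the equilibrium P* = 300, Q* = 987.
The floor of 1068 is above the equilibrium price 300, so it binds.
At P = 1068: Qd = 1287 - 1068 = 219 and Qs = 4·1068 - 213 = 4059.
The quantity actually transacted is the short side, demand: 219.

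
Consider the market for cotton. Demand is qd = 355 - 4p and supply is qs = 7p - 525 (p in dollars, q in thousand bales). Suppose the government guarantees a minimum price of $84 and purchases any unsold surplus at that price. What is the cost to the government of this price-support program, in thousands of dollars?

In a free market, 355 - 4p = 7p - 525 gives the equilibrium p* = 80, q* = 35.
Since 84 > 80, the floor is binding.
At p = 84: qd = 355 - 4·84 = 19 and qs = 7·84 - 525 = 63.
Surplus = qs - qd = 44.
Government expenditure = surplus × support price = 44 × 84 = 3696.

3696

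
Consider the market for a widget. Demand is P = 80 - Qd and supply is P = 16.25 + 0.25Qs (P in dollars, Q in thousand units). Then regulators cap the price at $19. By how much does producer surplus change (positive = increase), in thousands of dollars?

Rearranging demand gives Qd = 80 - P; rearranging supply gives Qs = 4P - 65. Setting quantity demanded equal to quantity supplied, 80 - P = 4P - 65, gives P* = 29 and Q* = 51.
Because the ceiling (19) lies below the market-clearing price, it is binding.
At P = 19: Qd = 80 - 19 = 61 and Qs = 4·19 - 65 = 11.
Producer surplus without the control is ½ · (29 - 16.25) · 51 = 325.125.
With the ceiling, producers sell 11 units at 19, so PS = ½ · (19 - 16.25) · 11 = 15.125.
Change in producer surplus = 15.125 - 325.125 = -310.

-310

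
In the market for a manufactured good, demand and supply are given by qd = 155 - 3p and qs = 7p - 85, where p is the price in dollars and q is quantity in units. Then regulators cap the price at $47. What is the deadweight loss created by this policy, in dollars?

Setting quantity demanded equal to quantity supplied, 155 - 3p = 7p - 85, gives p* = 24 and q* = 83.
Since 47 is above p* = 24, the ceiling does not bind and the free-market outcome prevails.
Since the control does not bind, no trades are prevented and deadweight loss is zero.

0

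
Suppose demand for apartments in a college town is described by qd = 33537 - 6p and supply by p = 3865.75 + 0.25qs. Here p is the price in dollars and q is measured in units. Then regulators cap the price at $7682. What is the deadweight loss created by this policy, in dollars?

0

Rearranging supply gives qs = 4p - 15463. In a free market, 33537 - 6p = 4p - 15463 gives the equilibrium p* = 4900, q* = 4137.
Since 7682 is above p* = 4900, the ceiling does not bind and the free-market outcome prevails.
Since the control does not bind, no trades are prevented and deadweight loss is zero.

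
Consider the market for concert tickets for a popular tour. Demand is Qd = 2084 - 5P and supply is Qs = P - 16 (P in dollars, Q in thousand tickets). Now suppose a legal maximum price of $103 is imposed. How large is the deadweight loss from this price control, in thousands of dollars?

36605.4

Equilibrium: 2084 - 5P = P - 16, so 2100 = 6P and P* = 350, Q* = 334.
Since 103 < 350, the ceiling is binding.
At P = 103: Qd = 2084 - 5·103 = 1569 and Qs = 103 - 16 = 87.
Quantity traded falls to 87. At Q = 87 the demand price is (2084 - 87)/5 = 399.4 and the supply price is 16 + 87 = 103.
Deadweight loss = ½ · (399.4 - 103) · (334 - 87) = ½ · 296.4 · 247 = 36605.4.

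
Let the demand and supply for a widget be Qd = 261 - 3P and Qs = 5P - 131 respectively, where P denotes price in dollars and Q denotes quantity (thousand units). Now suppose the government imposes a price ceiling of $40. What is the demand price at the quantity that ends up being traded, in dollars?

64

Equilibrium: 261 - 3P = 5P - 131, so 392 = 8P and P* = 49, Q* = 114.
Because the ceiling (40) lies below the market-clearing price, it is binding.
At P = 40: Qd = 261 - 3·40 = 141 and Qs = 5·40 - 131 = 69.
Only 69 units reach the market. On the demand curve, the marginal buyer's willingness to pay at Q = 69 is (261 - 69)/3 = 64.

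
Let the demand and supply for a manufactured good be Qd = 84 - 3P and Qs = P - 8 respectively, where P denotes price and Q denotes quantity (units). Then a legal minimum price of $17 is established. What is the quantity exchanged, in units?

15

Equilibrium: 84 - 3P = P - 8, so 92 = 4P and P* = 23, Q* = 15.
Since 17 is below P* = 23, the floor does not bind and the free-market outcome prevails.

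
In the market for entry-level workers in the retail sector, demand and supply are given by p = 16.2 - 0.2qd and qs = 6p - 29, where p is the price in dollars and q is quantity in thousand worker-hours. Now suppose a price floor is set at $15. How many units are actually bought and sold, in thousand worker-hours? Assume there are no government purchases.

Rearranging demand gives qd = 81 - 5p. In a free market, 81 - 5p = 6p - 29 gives the equilibrium p* = 10, q* = 31.
The floor of 15 is above the equilibrium price 10, so it binds.
At p = 15: qd = 81 - 5·15 = 6 and qs = 6·15 - 29 = 61.
The quantity actually transacted is the short side, demand: 6.

6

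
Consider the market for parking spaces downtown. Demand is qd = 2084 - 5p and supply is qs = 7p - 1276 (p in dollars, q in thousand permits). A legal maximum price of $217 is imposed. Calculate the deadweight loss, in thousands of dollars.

33339.6

In a free market, 2084 - 5p = 7p - 1276 gives the equilibrium p* = 280, q* = 684.
Because the ceiling (217) lies below the market-clearing price, it is binding.
At p = 217: qd = 2084 - 5·217 = 999 and qs = 7·217 - 1276 = 243.
Quantity traded falls to 243. At q = 243 the demand price is (2084 - 243)/5 = 368.2 and the supply price is (1276 + 243)/7 = 217.
Deadweight loss = ½ · (368.2 - 217) · (684 - 243) = ½ · 151.2 · 441 = 33339.6.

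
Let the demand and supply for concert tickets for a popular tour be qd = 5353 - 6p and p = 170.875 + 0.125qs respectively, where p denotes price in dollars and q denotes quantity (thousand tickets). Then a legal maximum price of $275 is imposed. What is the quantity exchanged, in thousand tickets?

Rearranging supply gives qs = 8p - 1367. Without the control the market clears where 5353 - 6p = 8p - 1367, i.e. p* = 480 and q* = 2473.
Since 275 < 480, the ceiling is binding.
At p = 275: qd = 5353 - 6·275 = 3703 and qs = 8·275 - 1367 = 833.
The quantity actually transacted is the short side, supply: 833.

833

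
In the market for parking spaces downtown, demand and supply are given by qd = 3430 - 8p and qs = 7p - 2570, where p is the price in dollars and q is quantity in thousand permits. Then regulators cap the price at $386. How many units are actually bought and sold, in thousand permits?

132

Equilibrium: 3430 - 8p = 7p - 2570, so 6000 = 15p and p* = 400, q* = 230.
The ceiling of 386 is below the equilibrium price 400, so it binds.
At p = 386: qd = 3430 - 8·386 = 342 and qs = 7·386 - 2570 = 132.
The quantity actually transacted is the short side, supply: 132.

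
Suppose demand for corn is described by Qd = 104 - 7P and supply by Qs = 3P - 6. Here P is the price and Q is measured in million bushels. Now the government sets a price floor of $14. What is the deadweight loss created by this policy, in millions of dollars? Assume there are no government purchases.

Equilibrium: 104 - 7P = 3P - 6, so 110 = 10P and P* = 11, Q* = 27.
The floor of 14 is above the equilibrium price 11, so it binds.
At P = 14: Qd = 104 - 7·14 = 6 and Qs = 3·14 - 6 = 36.
Quantity traded falls to 6. At Q = 6 the demand price is (104 - 6)/7 = 14 and the supply price is (6 + 6)/3 = 4.
Deadweight loss = ½ · (14 - 4) · (27 - 6) = ½ · 10 · 21 = 105.

105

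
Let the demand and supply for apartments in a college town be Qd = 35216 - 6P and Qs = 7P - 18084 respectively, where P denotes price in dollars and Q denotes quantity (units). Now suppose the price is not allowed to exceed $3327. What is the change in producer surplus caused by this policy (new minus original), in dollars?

Setting quantity demanded equal to quantity supplied, 35216 - 6P = 7P - 18084, gives P* = 4100 and Q* = 10616.
Because the ceiling (3327) lies below the market-clearing price, it is binding.
At P = 3327: Qd = 35216 - 6·3327 = 15254 and Qs = 7·3327 - 18084 = 5205.
Producer surplus without the control is ½ · (4100 - 18084/7) · 10616 = 56349728/7.
With the ceiling, producers sell 5205 units at 3327, so PS = ½ · (3327 - 18084/7) · 5205 = 27092025/14.
Change in producer surplus = 27092025/14 - 56349728/7 = -6114816.5.

-6114816.5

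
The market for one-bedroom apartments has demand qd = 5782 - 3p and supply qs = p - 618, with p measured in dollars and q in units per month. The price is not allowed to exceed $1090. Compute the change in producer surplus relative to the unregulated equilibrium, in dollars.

In a free market, 5782 - 3p = p - 618 gives the equilibrium p* = 1600, q* = 982.
Because the ceiling (1090) lies below the market-clearing price, it is binding.
At p = 1090: qd = 5782 - 3·1090 = 2512 and qs = 1090 - 618 = 472.
Producer surplus without the control is ½ · (1600 - 618) · 982 = 482162.
With the ceiling, producers sell 472 units at 1090, so PS = ½ · (1090 - 618) · 472 = 111392.
Change in producer surplus = 111392 - 482162 = -370770.

-370770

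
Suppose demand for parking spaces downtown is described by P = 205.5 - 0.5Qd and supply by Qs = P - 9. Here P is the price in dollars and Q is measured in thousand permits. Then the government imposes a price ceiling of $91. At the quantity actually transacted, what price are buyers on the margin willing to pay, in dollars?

164.5

Rearranging demand gives Qd = 411 - 2P. Without the control the market clears where 411 - 2P = P - 9, i.e. P* = 140 and Q* = 131.
Because the ceiling (91) lies below the market-clearing price, it is binding.
At P = 91: Qd = 411 - 2·91 = 229 and Qs = 91 - 9 = 82.
Only 82 units reach the market. On the demand curve, the marginal buyer's willingness to pay at Q = 82 is (411 - 82)/2 = 164.5.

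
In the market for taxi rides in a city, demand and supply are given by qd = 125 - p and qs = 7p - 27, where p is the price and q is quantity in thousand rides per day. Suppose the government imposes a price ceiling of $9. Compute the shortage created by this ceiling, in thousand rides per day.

80

Setting quantity demanded equal to quantity supplied, 125 - p = 7p - 27, gives p* = 19 and q* = 106.
The ceiling of 9 is below the equilibrium price 19, so it binds.
At p = 9: qd = 125 - 9 = 116 and qs = 7·9 - 27 = 36.
Shortage = qd - qs = 116 - 36 = 80.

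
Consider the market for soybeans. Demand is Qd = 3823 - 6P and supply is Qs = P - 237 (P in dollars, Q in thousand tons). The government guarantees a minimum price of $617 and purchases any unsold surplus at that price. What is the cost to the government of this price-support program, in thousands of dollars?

159803

Setting quantity demanded equal to quantity supplied, 3823 - 6P = P - 237, gives P* = 580 and Q* = 343.
Since 617 > 580, the floor is binding.
At P = 617: Qd = 3823 - 6·617 = 121 and Qs = 617 - 237 = 380.
Surplus = Qs - Qd = 259.
Government expenditure = surplus × support price = 259 × 617 = 159803.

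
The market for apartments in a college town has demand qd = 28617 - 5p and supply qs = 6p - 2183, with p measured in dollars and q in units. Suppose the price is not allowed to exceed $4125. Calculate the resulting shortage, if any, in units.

Equilibrium: 28617 - 5p = 6p - 2183, so 30800 = 11p and p* = 2800, q* = 14617.
The ceiling of 4125 is above the equilibrium price 2800, so it is not binding; the market clears at p* = 2800, q* = 14617.
Since the control does not bind, there is no shortage.

0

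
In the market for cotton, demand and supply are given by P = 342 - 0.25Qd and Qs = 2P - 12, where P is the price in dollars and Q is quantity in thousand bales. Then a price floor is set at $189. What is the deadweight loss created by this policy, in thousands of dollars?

Rearranging demand gives Qd = 1368 - 4P. Setting quantity demanded equal to quantity supplied, 1368 - 4P = 2P - 12, gives P* = 230 and Q* = 448.
The floor of 189 is below the equilibrium price 230, so it is not binding; the market clears at P* = 230, Q* = 448.
Since the control does not bind, no trades are prevented and deadweight loss is zero.

0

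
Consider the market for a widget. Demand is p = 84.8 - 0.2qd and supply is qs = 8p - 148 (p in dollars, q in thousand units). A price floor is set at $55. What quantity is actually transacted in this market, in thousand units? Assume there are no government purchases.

149

Rearranging demand gives qd = 424 - 5p. Setting quantity demanded equal to quantity supplied, 424 - 5p = 8p - 148, gives p* = 44 and q* = 204.
Because the floor (55) lies above the market-clearing price, it is binding.
At p = 55: qd = 424 - 5·55 = 149 and qs = 8·55 - 148 = 292.
The quantity actually transacted is the short side, demand: 149.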